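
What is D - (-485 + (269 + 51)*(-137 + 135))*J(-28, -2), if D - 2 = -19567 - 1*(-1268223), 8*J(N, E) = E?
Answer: 4993507/4 ≈ 1.2484e+6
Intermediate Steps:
J(N, E) = E/8
D = 1248658 (D = 2 + (-19567 - 1*(-1268223)) = 2 + (-19567 + 1268223) = 2 + 1248656 = 1248658)
D - (-485 + (269 + 51)*(-137 + 135))*J(-28, -2) = 1248658 - (-485 + (269 + 51)*(-137 + 135))*(⅛)*(-2) = 1248658 - (-485 + 320*(-2))*(-1)/4 = 1248658 - (-485 - 640)*(-1)/4 = 1248658 - (-1125)*(-1)/4 = 1248658 - 1*1125/4 = 1248658 - 1125/4 = 4993507/4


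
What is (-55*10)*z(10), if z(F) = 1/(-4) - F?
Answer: 11275/2 ≈ 5637.5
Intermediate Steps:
z(F) = -¼ - F
(-55*10)*z(10) = (-55*10)*(-¼ - 1*10) = -550*(-¼ - 10) = -550*(-41/4) = 11275/2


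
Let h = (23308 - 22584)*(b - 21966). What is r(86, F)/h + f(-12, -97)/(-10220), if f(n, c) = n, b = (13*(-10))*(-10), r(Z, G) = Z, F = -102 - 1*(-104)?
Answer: 22333411/19114190060 ≈ 0.0011684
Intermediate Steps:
F = 2 (F = -102 + 104 = 2)
b = 1300 (b = -130*(-10) = 1300)
h = -14962184 (h = (23308 - 22584)*(1300 - 21966) = 724*(-20666) = -14962184)
r(86, F)/h + f(-12, -97)/(-10220) = 86/(-14962184) - 12/(-10220) = 86*(-1/14962184) - 12*(-1/10220) = -43/7481092 + 3/2555 = 22333411/19114190060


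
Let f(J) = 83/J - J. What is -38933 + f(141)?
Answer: -5509351/141 ≈ -39073.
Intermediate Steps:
f(J) = -J + 83/J
-38933 + f(141) = -38933 + (-1*141 + 83/141) = -38933 + (-141 + 83*(1/141)) = -38933 + (-141 + 83/141) = -38933 - 19798/141 = -5509351/141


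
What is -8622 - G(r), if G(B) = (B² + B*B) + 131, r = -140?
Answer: -47953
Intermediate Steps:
G(B) = 131 + 2*B² (G(B) = (B² + B²) + 131 = 2*B² + 131 = 131 + 2*B²)
-8622 - G(r) = -8622 - (131 + 2*(-140)²) = -8622 - (131 + 2*19600) = -8622 - (131 + 39200) = -8622 - 1*39331 = -8622 - 39331 = -47953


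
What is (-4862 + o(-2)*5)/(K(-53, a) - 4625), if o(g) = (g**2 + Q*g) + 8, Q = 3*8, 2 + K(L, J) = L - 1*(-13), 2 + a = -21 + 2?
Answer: 5042/4667 ≈ 1.0804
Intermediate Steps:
a = -21 (a = -2 + (-21 + 2) = -2 - 19 = -21)
K(L, J) = 11 + L (K(L, J) = -2 + (L - 1*(-13)) = -2 + (L + 13) = -2 + (13 + L) = 11 + L)
Q = 24
o(g) = 8 + g**2 + 24*g (o(g) = (g**2 + 24*g) + 8 = 8 + g**2 + 24*g)
(-4862 + o(-2)*5)/(K(-53, a) - 4625) = (-4862 + (8 + (-2)**2 + 24*(-2))*5)/((11 - 53) - 4625) = (-4862 + (8 + 4 - 48)*5)/(-42 - 4625) = (-4862 - 36*5)/(-4667) = (-4862 - 180)*(-1/4667) = -5042*(-1/4667) = 5042/4667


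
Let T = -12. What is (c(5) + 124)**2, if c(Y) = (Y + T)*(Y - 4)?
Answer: 13689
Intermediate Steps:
c(Y) = (-12 + Y)*(-4 + Y) (c(Y) = (Y - 12)*(Y - 4) = (-12 + Y)*(-4 + Y))
(c(5) + 124)**2 = ((48 + 5**2 - 16*5) + 124)**2 = ((48 + 25 - 80) + 124)**2 = (-7 + 124)**2 = 117**2 = 13689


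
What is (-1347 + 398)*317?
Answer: -300833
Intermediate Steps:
(-1347 + 398)*317 = -949*317 = -300833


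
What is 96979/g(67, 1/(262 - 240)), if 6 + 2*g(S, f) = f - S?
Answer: -4267076/1605 ≈ -2658.6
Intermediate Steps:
g(S, f) = -3 + f/2 - S/2 (g(S, f) = -3 + (f - S)/2 = -3 + (f/2 - S/2) = -3 + f/2 - S/2)
96979/g(67, 1/(262 - 240)) = 96979/(-3 + 1/(2*(262 - 240)) - 1/2*67) = 96979/(-3 + (1/2)/22 - 67/2) = 96979/(-3 + (1/2)*(1/22) - 67/2) = 96979/(-3 + 1/44 - 67/2) = 96979/(-1605/44) = 96979*(-44/1605) = -4267076/1605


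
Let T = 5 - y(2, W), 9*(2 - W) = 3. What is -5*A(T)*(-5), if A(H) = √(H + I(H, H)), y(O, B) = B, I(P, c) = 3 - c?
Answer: 25*√3 ≈ 43.301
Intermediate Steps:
W = 5/3 (W = 2 - ⅑*3 = 2 - ⅓ = 5/3 ≈ 1.6667)
T = 10/3 (T = 5 - 1*5/3 = 5 - 5/3 = 10/3 ≈ 3.3333)
A(H) = √3 (A(H) = √(H + (3 - H)) = √3)
-5*A(T)*(-5) = -5*√3*(-5) = 25*√3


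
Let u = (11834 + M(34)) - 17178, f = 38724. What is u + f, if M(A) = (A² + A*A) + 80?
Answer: 35772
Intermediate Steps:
M(A) = 80 + 2*A² (M(A) = (A² + A²) + 80 = 2*A² + 80 = 80 + 2*A²)
u = -2952 (u = (11834 + (80 + 2*34²)) - 17178 = (11834 + (80 + 2*1156)) - 17178 = (11834 + (80 + 2312)) - 17178 = (11834 + 2392) - 17178 = 14226 - 17178 = -2952)
u + f = -2952 + 38724 = 35772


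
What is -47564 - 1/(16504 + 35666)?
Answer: -2481413881/52170 ≈ -47564.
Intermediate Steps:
-47564 - 1/(16504 + 35666) = -47564 - 1/52170 = -2481413881/52170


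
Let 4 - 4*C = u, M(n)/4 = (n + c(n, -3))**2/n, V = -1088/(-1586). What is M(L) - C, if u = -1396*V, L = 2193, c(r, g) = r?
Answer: 27634135/793 ≈ 34848.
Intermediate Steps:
V = 544/793 (V = -1088*(-1/1586) = 544/793 ≈ 0.68600)
u = -759424/793 (u = -1396*544/793 = -759424/793 ≈ -957.66)
M(n) = 16*n (M(n) = 4*((n + n)**2/n) = 4*((2*n)**2/n) = 4*((4*n**2)/n) = 4*(4*n) = 16*n)
C = 190649/793 (C = 1 - 1/4*(-759424/793) = 1 + 189856/793 = 190649/793 ≈ 240.41)
M(L) - C = 16*2193 - 1*190649/793 = 35088 - 190649/793 = 27634135/793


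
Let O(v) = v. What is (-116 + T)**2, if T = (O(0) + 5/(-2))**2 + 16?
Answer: 140625/16 ≈ 8789.1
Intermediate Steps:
T = 89/4 (T = (0 + 5/(-2))**2 + 16 = (0 + 5*(-1/2))**2 + 16 = (0 - 5/2)**2 + 16 = (-5/2)**2 + 16 = 25/4 + 16 = 89/4 ≈ 22.250)
(-116 + T)**2 = (-116 + 89/4)**2 = (-375/4)**2 = 140625/16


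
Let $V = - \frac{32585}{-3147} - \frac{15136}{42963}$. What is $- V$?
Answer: $- \frac{450772121}{45068187} \approx -10.002$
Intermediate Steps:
$V = \frac{450772121}{45068187}$ ($V = \left(-32585\right) \left(- \frac{1}{3147}\right) - \frac{15136}{42963} = \frac{32585}{3147} - \frac{15136}{42963} = \frac{450772121}{45068187} \approx 10.002$)
$- V = \left(-1\right) \frac{450772121}{45068187} = - \frac{450772121}{45068187}$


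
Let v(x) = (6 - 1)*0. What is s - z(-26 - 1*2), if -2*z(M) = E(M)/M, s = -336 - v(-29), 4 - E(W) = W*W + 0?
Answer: -4509/14 ≈ -322.07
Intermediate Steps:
E(W) = 4 - W² (E(W) = 4 - (W*W + 0) = 4 - (W² + 0) = 4 - W²)
v(x) = 0 (v(x) = 5*0 = 0)
s = -336 (s = -336 - 1*0 = -336 + 0 = -336)
z(M) = -(4 - M²)/(2*M)
s - z(-26 - 1*2) = -336 - ((-26 - 1*2)/2 - 2/(-26 - 1*2)) = -336 - ((-26 - 2)/2 - 2/(-26 - 2)) = -336 - ((½)*(-28) - 2/(-28)) = -336 - (-14 - 2*(-1/28)) = -336 - (-14 + 1/14) = -336 - 1*(-195/14) = -336 + 195/14 = -4509/14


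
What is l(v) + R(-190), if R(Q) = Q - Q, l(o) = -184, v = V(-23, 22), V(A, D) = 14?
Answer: -184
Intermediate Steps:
v = 14
R(Q) = 0
l(v) + R(-190) = -184 + 0 = -184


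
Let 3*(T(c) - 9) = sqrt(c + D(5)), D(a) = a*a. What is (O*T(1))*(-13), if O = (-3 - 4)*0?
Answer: 0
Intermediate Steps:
D(a) = a**2
T(c) = 9 + sqrt(25 + c)/3 (T(c) = 9 + sqrt(c + 5**2)/3 = 9 + sqrt(c + 25)/3 = 9 + sqrt(25 + c)/3)
O = 0 (O = -7*0 = 0)
(O*T(1))*(-13) = (0*(9 + sqrt(25 + 1)/3))*(-13) = (0*(9 + sqrt(26)/3))*(-13) = 0*(-13) = 0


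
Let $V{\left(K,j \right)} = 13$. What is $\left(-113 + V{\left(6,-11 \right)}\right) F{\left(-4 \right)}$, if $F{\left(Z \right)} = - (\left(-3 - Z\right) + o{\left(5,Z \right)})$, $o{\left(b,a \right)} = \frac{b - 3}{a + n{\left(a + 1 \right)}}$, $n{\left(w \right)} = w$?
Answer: $\frac{500}{7} \approx 71.429$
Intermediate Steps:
$o{\left(b,a \right)} = \frac{-3 + b}{1 + 2 a}$ ($o{\left(b,a \right)} = \frac{b - 3}{a + \left(a + 1\right)} = \frac{-3 + b}{a + \left(1 + a\right)} = \frac{-3 + b}{1 + 2 a}$)
$F{\left(Z \right)} = 3 + Z - \frac{2}{1 + 2 Z}$ ($F{\left(Z \right)} = - (\left(-3 - Z\right) + \frac{-3 + 5}{1 + 2 Z}) = - (\left(-3 - Z\right) + \frac{1}{1 + 2 Z} 2) = - (\left(-3 - Z\right) + \frac{2}{1 + 2 Z}) = - (-3 - Z + \frac{2}{1 + 2 Z}) = 3 + Z - \frac{2}{1 + 2 Z}$)
$\left(-113 + V{\left(6,-11 \right)}\right) F{\left(-4 \right)} = \left(-113 + 13\right) \frac{-2 + \left(1 + 2 \left(-4\right)\right) \left(3 - 4\right)}{1 + 2 \left(-4\right)} = - 100 \frac{-2 + \left(1 - 8\right) \left(-1\right)}{1 - 8} = - 100 \frac{-2 - -7}{-7} = - 100 \left(- \frac{-2 + 7}{7}\right) = - 100 \left(\left(- \frac{1}{7}\right) 5\right) = \left(-100\right) \left(- \frac{5}{7}\right) = \frac{500}{7}$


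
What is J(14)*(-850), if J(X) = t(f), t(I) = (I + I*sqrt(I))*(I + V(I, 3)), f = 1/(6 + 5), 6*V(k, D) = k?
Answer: -2975/363 - 2975*sqrt(11)/3993 ≈ -10.667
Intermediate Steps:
V(k, D) = k/6
f = 1/11 ≈ 0.090909
t(I) = 7*I*(I + I**(3/2))/6 (t(I) = (I + I*sqrt(I))*(I + I/6) = (I + I**(3/2))*(7*I/6) = 7*I*(I + I**(3/2))/6)
J(X) = 7/726 + 7*sqrt(11)/7986 (J(X) = 7*(1/11)**2/6 + 7*(1/11)**(5/2)/6 = (7/6)*(1/121) + 7*(sqrt(11)/1331)/6 = 7/726 + 7*sqrt(11)/7986)
J(14)*(-850) = (7/726 + 7*sqrt(11)/7986)*(-850) = -2975/363 - 2975*sqrt(11)/3993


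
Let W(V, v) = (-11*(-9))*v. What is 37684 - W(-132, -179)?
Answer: 55405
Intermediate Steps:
W(V, v) = 99*v
37684 - W(-132, -179) = 37684 - 99*(-179) = 37684 - 1*(-17721) = 37684 + 17721 = 55405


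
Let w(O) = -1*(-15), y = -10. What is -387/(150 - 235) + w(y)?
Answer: 1662/85 ≈ 19.553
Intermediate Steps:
w(O) = 15
-387/(150 - 235) + w(y) = -387/(150 - 235) + 15 = -387/(-85) + 15 = -387*(-1/85) + 15 = 387/85 + 15 = 1662/85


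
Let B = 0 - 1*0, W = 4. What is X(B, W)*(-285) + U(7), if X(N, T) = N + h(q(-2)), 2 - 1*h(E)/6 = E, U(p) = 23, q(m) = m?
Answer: -6817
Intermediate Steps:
h(E) = 12 - 6*E
B = 0 (B = 0 + 0 = 0)
X(N, T) = 24 + N (X(N, T) = N + (12 - 6*(-2)) = N + (12 + 12) = N + 24 = 24 + N)
X(B, W)*(-285) + U(7) = (24 + 0)*(-285) + 23 = 24*(-285) + 23 = -6840 + 23 = -6817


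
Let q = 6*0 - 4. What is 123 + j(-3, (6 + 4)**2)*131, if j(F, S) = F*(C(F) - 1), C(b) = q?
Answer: 2088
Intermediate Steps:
q = -4 (q = 0 - 4 = -4)
C(b) = -4
j(F, S) = -5*F (j(F, S) = F*(-4 - 1) = F*(-5) = -5*F)
123 + j(-3, (6 + 4)**2)*131 = 123 - 5*(-3)*131 = 123 + 15*131 = 123 + 1965 = 2088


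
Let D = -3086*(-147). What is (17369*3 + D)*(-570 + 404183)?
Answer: 204126871137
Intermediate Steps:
D = 453642
(17369*3 + D)*(-570 + 404183) = (17369*3 + 453642)*(-570 + 404183) = (52107 + 453642)*403613 = 505749*403613 = 204126871137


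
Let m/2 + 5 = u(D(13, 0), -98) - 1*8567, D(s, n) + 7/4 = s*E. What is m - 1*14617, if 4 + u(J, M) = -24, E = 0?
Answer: -31817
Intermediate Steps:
D(s, n) = -7/4 (D(s, n) = -7/4 + s*0 = -7/4 + 0 = -7/4)
u(J, M) = -28 (u(J, M) = -4 - 24 = -28)
m = -17200 (m = -10 + 2*(-28 - 1*8567) = -10 + 2*(-28 - 8567) = -10 + 2*(-8595) = -10 - 17190 = -17200)
m - 1*14617 = -17200 - 1*14617 = -17200 - 14617 = -31817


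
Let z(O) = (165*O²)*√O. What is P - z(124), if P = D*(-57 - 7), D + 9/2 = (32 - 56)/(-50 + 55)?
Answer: 2976/5 - 5074080*√31 ≈ -2.8251e+7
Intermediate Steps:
D = -93/10 (D = -9/2 + (32 - 56)/(-50 + 55) = -9/2 - 24/5 = -93/10 ≈ -9.3000)
P = 2976/5 (P = -93*(-57 - 7)/10 = -93/10*(-64) = 2976/5 ≈ 595.20)
z(O) = 165*O^(5/2)
P - z(124) = 2976/5 - 165*124^(5/2) = 2976/5 - 165*30752*√31 = 2976/5 - 5074080*√31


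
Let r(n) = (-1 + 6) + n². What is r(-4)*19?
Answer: 399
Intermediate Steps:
r(n) = 5 + n²
r(-4)*19 = (5 + (-4)²)*19 = (5 + 16)*19 = 21*19 = 399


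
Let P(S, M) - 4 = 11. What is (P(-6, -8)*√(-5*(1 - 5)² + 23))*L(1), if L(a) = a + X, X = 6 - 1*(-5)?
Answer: 180*I*√57 ≈ 1359.0*I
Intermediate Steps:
X = 11 (X = 6 + 5 = 11)
P(S, M) = 15 (P(S, M) = 4 + 11 = 15)
L(a) = 11 + a (L(a) = a + 11 = 11 + a)
(P(-6, -8)*√(-5*(1 - 5)² + 23))*L(1) = (15*√(-5*(1 - 5)² + 23))*(11 + 1) = (15*√(-5*(-4)² + 23))*12 = (15*√(-5*16 + 23))*12 = (15*√(-80 + 23))*12 = (15*√(-57))*12 = (15*(I*√57))*12 = (15*I*√57)*12 = 180*I*√57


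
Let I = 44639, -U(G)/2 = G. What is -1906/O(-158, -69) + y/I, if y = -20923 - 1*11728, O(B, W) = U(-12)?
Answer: -42932779/535668 ≈ -80.148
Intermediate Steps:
U(G) = -2*G
O(B, W) = 24 (O(B, W) = -2*(-12) = 24)
y = -32651 (y = -20923 - 11728 = -32651)
-1906/O(-158, -69) + y/I = -1906/24 - 32651/44639 = -1906*1/24 - 32651*1/44639 = -953/12 - 32651/44639 = -42932779/535668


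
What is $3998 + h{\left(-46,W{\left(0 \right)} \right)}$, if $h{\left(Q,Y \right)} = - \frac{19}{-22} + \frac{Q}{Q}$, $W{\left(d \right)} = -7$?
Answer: $\frac{87997}{22} \approx 3999.9$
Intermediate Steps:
$h{\left(Q,Y \right)} = \frac{41}{22}$ ($h{\left(Q,Y \right)} = \left(-19\right) \left(- \frac{1}{22}\right) + 1 = \frac{19}{22} + 1 = \frac{41}{22}$)
$3998 + h{\left(-46,W{\left(0 \right)} \right)} = 3998 + \frac{41}{22} = \frac{87997}{22}$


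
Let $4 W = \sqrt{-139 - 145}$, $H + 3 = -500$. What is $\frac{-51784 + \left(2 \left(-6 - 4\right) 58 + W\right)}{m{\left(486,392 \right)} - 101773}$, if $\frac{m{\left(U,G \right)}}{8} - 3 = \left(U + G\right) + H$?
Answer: $\frac{52944}{98749} - \frac{i \sqrt{71}}{197498} \approx 0.53615 - 4.2664 \cdot 10^{-5} i$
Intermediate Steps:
$H = -503$ ($H = -3 - 500 = -503$)
$W = \frac{i \sqrt{71}}{2}$ ($W = \frac{\sqrt{-139 - 145}}{4} = \frac{\sqrt{-284}}{4} = \frac{2 i \sqrt{71}}{4} = \frac{i \sqrt{71}}{2} \approx 4.2131 i$)
$m{\left(U,G \right)} = -4000 + 8 G + 8 U$ ($m{\left(U,G \right)} = 24 + 8 \left(\left(U + G\right) - 503\right) = 24 + 8 \left(\left(G + U\right) - 503\right) = 24 + 8 \left(-503 + G + U\right) = 24 + \left(-4024 + 8 G + 8 U\right) = -4000 + 8 G + 8 U$)
$\frac{-51784 + \left(2 \left(-6 - 4\right) 58 + W\right)}{m{\left(486,392 \right)} - 101773} = \frac{-51784 + \left(2 \left(-6 - 4\right) 58 + \frac{i \sqrt{71}}{2}\right)}{\left(-4000 + 8 \cdot 392 + 8 \cdot 486\right) - 101773} = \frac{-51784 + \left(2 \left(-10\right) 58 + \frac{i \sqrt{71}}{2}\right)}{\left(-4000 + 3136 + 3888\right) - 101773} = \frac{-51784 + \left(\left(-20\right) 58 + \frac{i \sqrt{71}}{2}\right)}{3024 - 101773} = \frac{-51784 - \left(1160 - \frac{i \sqrt{71}}{2}\right)}{-98749} = \left(-52944 + \frac{i \sqrt{71}}{2}\right) \left(- \frac{1}{98749}\right) = \frac{52944}{98749} - \frac{i \sqrt{71}}{197498}$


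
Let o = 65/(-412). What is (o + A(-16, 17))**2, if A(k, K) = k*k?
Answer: 11110635649/169744 ≈ 65455.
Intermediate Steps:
A(k, K) = k**2
o = -65/412 (o = 65*(-1/412) = -65/412 ≈ -0.15777)
(o + A(-16, 17))**2 = (-65/412 + (-16)**2)**2 = (-65/412 + 256)**2 = (105407/412)**2 = 11110635649/169744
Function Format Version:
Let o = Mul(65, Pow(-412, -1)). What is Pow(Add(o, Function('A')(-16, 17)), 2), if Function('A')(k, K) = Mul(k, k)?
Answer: Rational(11110635649, 169744) ≈ 65455.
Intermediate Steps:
Function('A')(k, K) = Pow(k, 2)
o = Rational(-65, 412) (o = Mul(65, Rational(-1, 412)) = Rational(-65, 412) ≈ -0.15777)
Pow(Add(o, Function('A')(-16, 17)), 2) = Pow(Add(Rational(-65, 412), Pow(-16, 2)), 2) = Pow(Add(Rational(-65, 412), 256), 2) = Pow(Rational(105407, 412), 2) = Rational(11110635649, 169744)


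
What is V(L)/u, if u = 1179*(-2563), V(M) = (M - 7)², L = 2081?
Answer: -4301476/3021777 ≈ -1.4235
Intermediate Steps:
V(M) = (-7 + M)²
u = -3021777
V(L)/u = (-7 + 2081)²/(-3021777) = 2074²*(-1/3021777) = 4301476*(-1/3021777) = -4301476/3021777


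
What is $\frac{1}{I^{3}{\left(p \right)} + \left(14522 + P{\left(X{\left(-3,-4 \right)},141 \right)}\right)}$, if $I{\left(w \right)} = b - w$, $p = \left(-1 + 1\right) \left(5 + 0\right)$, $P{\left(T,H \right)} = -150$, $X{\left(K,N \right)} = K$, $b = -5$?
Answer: $\frac{1}{14247} \approx 7.019 \cdot 10^{-5}$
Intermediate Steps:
$p = 0$ ($p = 0 \cdot 5 = 0$)
$I{\left(w \right)} = -5 - w$
$\frac{1}{I^{3}{\left(p \right)} + \left(14522 + P{\left(X{\left(-3,-4 \right)},141 \right)}\right)} = \frac{1}{\left(-5 - 0\right)^{3} + \left(14522 - 150\right)} = \frac{1}{\left(-5 + 0\right)^{3} + 14372} = \frac{1}{\left(-5\right)^{3} + 14372} = \frac{1}{-125 + 14372} = \frac{1}{14247}$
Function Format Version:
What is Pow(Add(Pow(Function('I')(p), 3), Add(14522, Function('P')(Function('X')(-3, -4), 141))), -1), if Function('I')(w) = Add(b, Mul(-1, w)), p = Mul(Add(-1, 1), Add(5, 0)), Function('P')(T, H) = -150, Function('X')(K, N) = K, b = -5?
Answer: Rational(1, 14247) ≈ 7.0190e-5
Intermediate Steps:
p = 0 (p = Mul(0, 5) = 0)
Function('I')(w) = Add(-5, Mul(-1, w))
Pow(Add(Pow(Function('I')(p), 3), Add(14522, Function('P')(Function('X')(-3, -4), 141))), -1) = Pow(Add(Pow(Add(-5, Mul(-1, 0)), 3), Add(14522, -150)), -1) = Pow(Add(Pow(Add(-5, 0), 3), 14372), -1) = Pow(Add(Pow(-5, 3), 14372), -1) = Pow(Add(-125, 14372), -1) = Pow(14247, -1) = Rational(1, 14247)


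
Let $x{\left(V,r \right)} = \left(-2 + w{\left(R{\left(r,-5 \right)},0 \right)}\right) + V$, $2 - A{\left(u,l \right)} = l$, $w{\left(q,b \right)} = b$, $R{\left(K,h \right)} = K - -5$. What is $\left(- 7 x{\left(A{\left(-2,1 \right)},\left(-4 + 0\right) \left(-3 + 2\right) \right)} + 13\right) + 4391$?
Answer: $4411$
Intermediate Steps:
$R{\left(K,h \right)} = 5 + K$ ($R{\left(K,h \right)} = K + 5 = 5 + K$)
$A{\left(u,l \right)} = 2 - l$
$x{\left(V,r \right)} = -2 + V$ ($x{\left(V,r \right)} = \left(-2 + 0\right) + V = -2 + V$)
$\left(- 7 x{\left(A{\left(-2,1 \right)},\left(-4 + 0\right) \left(-3 + 2\right) \right)} + 13\right) + 4391 = \left(- 7 \left(-2 + \left(2 - 1\right)\right) + 13\right) + 4391 = \left(- 7 \left(-2 + 1\right) + 13\right) + 4391 = \left(\left(-7\right) \left(-1\right) + 13\right) + 4391 = \left(7 + 13\right) + 4391 = 20 + 4391 = 4411$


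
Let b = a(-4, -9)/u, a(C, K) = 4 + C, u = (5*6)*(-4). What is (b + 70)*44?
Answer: 3080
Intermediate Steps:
u = -120 (u = 30*(-4) = -120)
b = 0 (b = (4 - 4)/(-120) = 0*(-1/120) = 0)
(b + 70)*44 = (0 + 70)*44 = 70*44 = 3080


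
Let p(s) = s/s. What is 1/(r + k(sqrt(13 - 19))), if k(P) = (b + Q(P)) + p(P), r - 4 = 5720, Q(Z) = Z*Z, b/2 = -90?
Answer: 1/5539 ≈ 0.00018054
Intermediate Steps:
b = -180 (b = 2*(-90) = -180)
Q(Z) = Z**2
p(s) = 1
r = 5724 (r = 4 + 5720 = 5724)
k(P) = -179 + P**2 (k(P) = (-180 + P**2) + 1 = -179 + P**2)
1/(r + k(sqrt(13 - 19))) = 1/(5724 + (-179 + (sqrt(13 - 19))**2)) = 1/(5724 + (-179 + (sqrt(-6))**2)) = 1/(5724 + (-179 + (I*sqrt(6))**2)) = 1/(5724 + (-179 - 6)) = 1/(5724 - 185) = 1/5539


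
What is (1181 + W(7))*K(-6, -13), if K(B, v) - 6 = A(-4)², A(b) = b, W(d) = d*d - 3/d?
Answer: 189354/7 ≈ 27051.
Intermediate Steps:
W(d) = d² - 3/d
K(B, v) = 22 (K(B, v) = 6 + (-4)² = 6 + 16 = 22)
(1181 + W(7))*K(-6, -13) = (1181 + (-3 + 7³)/7)*22 = (1181 + (-3 + 343)/7)*22 = (1181 + (⅐)*340)*22 = (1181 + 340/7)*22 = (8607/7)*22 = 189354/7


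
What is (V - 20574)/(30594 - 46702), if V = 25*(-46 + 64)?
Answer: 5031/4027 ≈ 1.2493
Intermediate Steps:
V = 450 (V = 25*18 = 450)
(V - 20574)/(30594 - 46702) = (450 - 20574)/(30594 - 46702) = -20124/(-16108) = -20124*(-1/16108) = 5031/4027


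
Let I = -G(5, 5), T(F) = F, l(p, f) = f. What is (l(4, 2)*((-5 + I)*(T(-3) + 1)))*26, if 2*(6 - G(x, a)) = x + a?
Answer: 624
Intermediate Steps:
G(x, a) = 6 - a/2 - x/2 (G(x, a) = 6 - (x + a)/2 = 6 - (a + x)/2 = 6 + (-a/2 - x/2) = 6 - a/2 - x/2)
I = -1 (I = -(6 - 1/2*5 - 1/2*5) = -(6 - 5/2 - 5/2) = -1*1 = -1)
(l(4, 2)*((-5 + I)*(T(-3) + 1)))*26 = (2*((-5 - 1)*(-3 + 1)))*26 = (2*(-6*(-2)))*26 = (2*12)*26 = 24*26 = 624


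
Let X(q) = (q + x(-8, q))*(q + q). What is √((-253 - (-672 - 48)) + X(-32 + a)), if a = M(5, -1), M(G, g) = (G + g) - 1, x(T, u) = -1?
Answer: √2207 ≈ 46.979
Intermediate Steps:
M(G, g) = -1 + G + g
a = 3 (a = -1 + 5 - 1 = 3)
X(q) = 2*q*(-1 + q) (X(q) = (q - 1)*(q + q) = (-1 + q)*(2*q) = 2*q*(-1 + q))
√((-253 - (-672 - 48)) + X(-32 + a)) = √((-253 - (-672 - 48)) + 2*(-32 + 3)*(-1 + (-32 + 3))) = √((-253 - 1*(-720)) + 2*(-29)*(-1 - 29)) = √((-253 + 720) + 2*(-29)*(-30)) = √(467 + 1740) = √2207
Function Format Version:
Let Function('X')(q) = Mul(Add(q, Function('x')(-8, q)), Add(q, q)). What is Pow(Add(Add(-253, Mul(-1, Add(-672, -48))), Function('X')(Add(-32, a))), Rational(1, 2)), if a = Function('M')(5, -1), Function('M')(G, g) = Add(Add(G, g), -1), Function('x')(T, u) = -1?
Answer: Pow(2207, Rational(1, 2)) ≈ 46.979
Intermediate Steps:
Function('M')(G, g) = Add(-1, G, g)
a = 3 (a = Add(-1, 5, -1) = 3)
Function('X')(q) = Mul(2, q, Add(-1, q)) (Function('X')(q) = Mul(Add(q, -1), Add(q, q)) = Mul(Add(-1, q), Mul(2, q)) = Mul(2, q, Add(-1, q)))
Pow(Add(Add(-253, Mul(-1, Add(-672, -48))), Function('X')(Add(-32, a))), Rational(1, 2)) = Pow(Add(Add(-253, Mul(-1, Add(-672, -48))), Mul(2, Add(-32, 3), Add(-1, Add(-32, 3)))), Rational(1, 2)) = Pow(Add(Add(-253, Mul(-1, -720)), Mul(2, -29, Add(-1, -29))), Rational(1, 2)) = Pow(Add(Add(-253, 720), Mul(2, -29, -30)), Rational(1, 2)) = Pow(Add(467, 1740), Rational(1, 2)) = Pow(2207, Rational(1, 2))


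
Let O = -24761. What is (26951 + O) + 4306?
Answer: 6496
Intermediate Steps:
(26951 + O) + 4306 = (26951 - 24761) + 4306 = 2190 + 4306 = 6496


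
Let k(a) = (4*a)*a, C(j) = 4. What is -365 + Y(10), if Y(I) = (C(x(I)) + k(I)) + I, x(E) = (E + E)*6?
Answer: 49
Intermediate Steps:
x(E) = 12*E (x(E) = (2*E)*6 = 12*E)
k(a) = 4*a²
Y(I) = 4 + I + 4*I² (Y(I) = (4 + 4*I²) + I = 4 + I + 4*I²)
-365 + Y(10) = -365 + (4 + 10 + 4*10²) = -365 + (4 + 10 + 4*100) = -365 + (4 + 10 + 400) = -365 + 414 = 49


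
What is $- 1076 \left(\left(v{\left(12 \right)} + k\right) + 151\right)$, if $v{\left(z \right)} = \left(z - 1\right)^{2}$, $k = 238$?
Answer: $-548760$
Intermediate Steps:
$v{\left(z \right)} = \left(-1 + z\right)^{2}$
$- 1076 \left(\left(v{\left(12 \right)} + k\right) + 151\right) = - 1076 \left(\left(\left(-1 + 12\right)^{2} + 238\right) + 151\right) = - 1076 \left(\left(11^{2} + 238\right) + 151\right) = - 1076 \left(\left(121 + 238\right) + 151\right) = - 1076 \left(359 + 151\right) = \left(-1076\right) 510 = -548760$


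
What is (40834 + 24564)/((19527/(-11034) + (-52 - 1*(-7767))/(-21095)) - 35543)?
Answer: -1014812287836/551570999351 ≈ -1.8399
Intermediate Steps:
(40834 + 24564)/((19527/(-11034) + (-52 - 1*(-7767))/(-21095)) - 35543) = 65398/((19527*(-1/11034) + (-52 + 7767)*(-1/21095)) - 35543) = 65398/((-6509/3678 + 7715*(-1/21095)) - 35543) = 65398/((-6509/3678 - 1543/4219) - 35543) = 65398/(-33136625/15517482 - 35543) = 65398/(-551570999351/15517482) = 65398*(-15517482/551570999351) = -1014812287836/551570999351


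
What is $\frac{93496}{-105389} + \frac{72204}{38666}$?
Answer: $\frac{1997195510}{2037485537} \approx 0.98023$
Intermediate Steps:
$\frac{93496}{-105389} + \frac{72204}{38666} = 93496 \left(- \frac{1}{105389}\right) + 72204 \cdot \frac{1}{38666} = - \frac{93496}{105389} + \frac{36102}{19333} = \frac{1997195510}{2037485537}$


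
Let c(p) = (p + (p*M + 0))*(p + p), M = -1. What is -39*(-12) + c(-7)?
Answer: 468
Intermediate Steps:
c(p) = 0 (c(p) = (p + (p*(-1) + 0))*(p + p) = (p + (-p + 0))*(2*p) = (p - p)*(2*p) = 0*(2*p) = 0)
-39*(-12) + c(-7) = -39*(-12) + 0 = 468 + 0 = 468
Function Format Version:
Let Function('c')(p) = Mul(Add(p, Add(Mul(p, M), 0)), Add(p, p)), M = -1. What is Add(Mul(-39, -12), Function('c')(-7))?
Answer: 468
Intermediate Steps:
Function('c')(p) = 0 (Function('c')(p) = Mul(Add(p, Add(Mul(p, -1), 0)), Add(p, p)) = Mul(Add(p, Add(Mul(-1, p), 0)), Mul(2, p)) = Mul(Add(p, Mul(-1, p)), Mul(2, p)) = Mul(0, Mul(2, p)) = 0)
Add(Mul(-39, -12), Function('c')(-7)) = Add(Mul(-39, -12), 0) = Add(468, 0) = 468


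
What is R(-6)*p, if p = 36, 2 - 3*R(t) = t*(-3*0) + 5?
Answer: -36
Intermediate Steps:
R(t) = -1 (R(t) = 2/3 - (t*(-3*0) + 5)/3 = 2/3 - (t*0 + 5)/3 = 2/3 - (0 + 5)/3 = 2/3 - 1/3*5 = 2/3 - 5/3 = -1)
R(-6)*p = -1*36 = -36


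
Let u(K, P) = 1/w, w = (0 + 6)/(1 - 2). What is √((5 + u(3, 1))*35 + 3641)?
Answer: √137166/6 ≈ 61.727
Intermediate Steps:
w = -6 (w = 6/(-1) = 6*(-1) = -6)
u(K, P) = -⅙ (u(K, P) = 1/(-6) = -⅙)
√((5 + u(3, 1))*35 + 3641) = √((5 - ⅙)*35 + 3641) = √((29/6)*35 + 3641) = √(1015/6 + 3641) = √(22861/6) = √137166/6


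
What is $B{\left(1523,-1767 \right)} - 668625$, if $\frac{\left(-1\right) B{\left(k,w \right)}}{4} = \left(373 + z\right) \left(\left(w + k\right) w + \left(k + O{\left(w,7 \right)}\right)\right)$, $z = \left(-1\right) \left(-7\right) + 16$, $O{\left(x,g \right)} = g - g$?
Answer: $-686019489$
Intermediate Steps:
$O{\left(x,g \right)} = 0$
$z = 23$ ($z = 7 + 16 = 23$)
$B{\left(k,w \right)} = - 1584 k - 1584 w \left(k + w\right)$ ($B{\left(k,w \right)} = - 4 \left(373 + 23\right) \left(\left(w + k\right) w + \left(k + 0\right)\right) = - 4 \cdot 396 \left(\left(k + w\right) w + k\right) = - 4 \cdot 396 \left(w \left(k + w\right) + k\right) = - 4 \cdot 396 \left(k + w \left(k + w\right)\right) = - 4 \left(396 k + 396 w \left(k + w\right)\right) = - 1584 k - 1584 w \left(k + w\right)$)
$B{\left(1523,-1767 \right)} - 668625 = \left(\left(-1584\right) 1523 - 1584 \left(-1767\right)^{2} - 2412432 \left(-1767\right)\right) - 668625 = \left(-2412432 - 4945705776 + 4262767344\right) - 668625 = -685350864 - 668625 = -686019489$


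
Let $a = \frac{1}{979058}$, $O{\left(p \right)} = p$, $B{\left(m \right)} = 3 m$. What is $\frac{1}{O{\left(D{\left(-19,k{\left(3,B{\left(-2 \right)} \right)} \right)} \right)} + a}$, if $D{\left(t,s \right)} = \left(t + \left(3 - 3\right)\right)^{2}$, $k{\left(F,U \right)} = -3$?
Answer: $\frac{979058}{353439939} \approx 0.0027701$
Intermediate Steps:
$D{\left(t,s \right)} = t^{2}$ ($D{\left(t,s \right)} = \left(t + 0\right)^{2} = t^{2}$)
$a = \frac{1}{979058} \approx 1.0214 \cdot 10^{-6}$
$\frac{1}{O{\left(D{\left(-19,k{\left(3,B{\left(-2 \right)} \right)} \right)} \right)} + a} = \frac{1}{\left(-19\right)^{2} + \frac{1}{979058}} = \frac{1}{361 + \frac{1}{979058}} = \frac{1}{\frac{353439939}{979058}} = \frac{979058}{353439939}$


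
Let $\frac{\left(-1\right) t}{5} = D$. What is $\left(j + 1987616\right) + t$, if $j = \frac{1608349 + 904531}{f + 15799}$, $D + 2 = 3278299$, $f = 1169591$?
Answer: $- \frac{1707419976103}{118539} \approx -1.4404 \cdot 10^{7}$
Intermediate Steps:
$D = 3278297$ ($D = -2 + 3278299 = 3278297$)
$t = -16391485$ ($t = \left(-5\right) 3278297 = -16391485$)
$j = \frac{251288}{118539}$ ($j = \frac{1608349 + 904531}{1169591 + 15799} = \frac{2512880}{1185390} = 2512880 \cdot \frac{1}{1185390} = \frac{251288}{118539} \approx 2.1199$)
$\left(j + 1987616\right) + t = \left(\frac{251288}{118539} + 1987616\right) - 16391485 = \frac{235610264312}{118539} - 16391485 = - \frac{1707419976103}{118539}$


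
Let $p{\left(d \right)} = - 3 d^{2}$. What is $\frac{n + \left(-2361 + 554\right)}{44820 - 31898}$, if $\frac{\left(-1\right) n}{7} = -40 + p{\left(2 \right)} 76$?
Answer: $\frac{4857}{12922} \approx 0.37587$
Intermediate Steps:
$n = 6664$ ($n = - 7 \left(-40 + - 3 \cdot 2^{2} \cdot 76\right) = - 7 \left(-40 + \left(-3\right) 4 \cdot 76\right) = - 7 \left(-40 - 912\right) = \left(-7\right) \left(-952\right) = 6664$)
$\frac{n + \left(-2361 + 554\right)}{44820 - 31898} = \frac{6664 + \left(-2361 + 554\right)}{44820 - 31898} = \frac{6664 - 1807}{12922} = 4857 \cdot \frac{1}{12922} = \frac{4857}{12922}$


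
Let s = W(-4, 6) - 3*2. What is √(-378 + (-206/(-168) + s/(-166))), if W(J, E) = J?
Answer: I*√4577897121/3486 ≈ 19.409*I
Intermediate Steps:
s = -10 (s = -4 - 3*2 = -4 - 6 = -10)
√(-378 + (-206/(-168) + s/(-166))) = √(-378 + (-206/(-168) - 10/(-166))) = √(-378 + (-206*(-1/168) - 10*(-1/166))) = √(-378 + (103/84 + 5/83)) = √(-378 + 8969/6972) = √(-2626447/6972) = I*√4577897121/3486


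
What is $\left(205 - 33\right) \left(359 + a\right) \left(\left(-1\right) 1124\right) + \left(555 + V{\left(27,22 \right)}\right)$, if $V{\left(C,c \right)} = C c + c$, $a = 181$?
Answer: $-104395949$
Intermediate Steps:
$V{\left(C,c \right)} = c + C c$
$\left(205 - 33\right) \left(359 + a\right) \left(\left(-1\right) 1124\right) + \left(555 + V{\left(27,22 \right)}\right) = \left(205 - 33\right) \left(359 + 181\right) \left(\left(-1\right) 1124\right) + \left(555 + 22 \left(1 + 27\right)\right) = 172 \cdot 540 \left(-1124\right) + \left(555 + 22 \cdot 28\right) = 92880 \left(-1124\right) + \left(555 + 616\right) = -104397120 + 1171 = -104395949$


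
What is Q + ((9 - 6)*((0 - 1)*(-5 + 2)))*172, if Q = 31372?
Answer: 32920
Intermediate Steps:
Q + ((9 - 6)*((0 - 1)*(-5 + 2)))*172 = 31372 + ((9 - 6)*((0 - 1)*(-5 + 2)))*172 = 31372 + (3*(-1*(-3)))*172 = 31372 + (3*3)*172 = 31372 + 9*172 = 31372 + 1548 = 32920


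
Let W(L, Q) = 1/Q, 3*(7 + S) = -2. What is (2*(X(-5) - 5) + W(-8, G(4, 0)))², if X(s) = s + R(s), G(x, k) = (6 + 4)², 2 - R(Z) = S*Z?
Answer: 772673209/90000 ≈ 8585.3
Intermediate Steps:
S = -23/3 (S = -7 + (⅓)*(-2) = -7 - ⅔ = -23/3 ≈ -7.6667)
R(Z) = 2 + 23*Z/3 (R(Z) = 2 - (-23)*Z/3 = 2 + 23*Z/3)
G(x, k) = 100 (G(x, k) = 10² = 100)
X(s) = 2 + 26*s/3 (X(s) = s + (2 + 23*s/3) = 2 + 26*s/3)
(2*(X(-5) - 5) + W(-8, G(4, 0)))² = (2*((2 + (26/3)*(-5)) - 5) + 1/100)² = (2*((2 - 130/3) - 5) + 1/100)² = (2*(-124/3 - 5) + 1/100)² = (2*(-139/3) + 1/100)² = (-278/3 + 1/100)² = (-27797/300)² = 772673209/90000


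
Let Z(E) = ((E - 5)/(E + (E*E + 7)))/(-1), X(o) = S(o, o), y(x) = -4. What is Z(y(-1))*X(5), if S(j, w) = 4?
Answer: 36/19 ≈ 1.8947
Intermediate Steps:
X(o) = 4
Z(E) = -(-5 + E)/(7 + E + E²) (Z(E) = ((-5 + E)/(E + (E² + 7)))*(-1) = ((-5 + E)/(E + (7 + E²)))*(-1) = ((-5 + E)/(7 + E + E²))*(-1) = -(-5 + E)/(7 + E + E²))
Z(y(-1))*X(5) = ((5 - 1*(-4))/(7 - 4 + (-4)²))*4 = ((5 + 4)/(7 - 4 + 16))*4 = (9/19)*4 = 36/19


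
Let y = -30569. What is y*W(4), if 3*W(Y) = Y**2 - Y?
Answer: -122276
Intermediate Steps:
W(Y) = -Y/3 + Y**2/3 (W(Y) = (Y**2 - Y)/3 = -Y/3 + Y**2/3)
y*W(4) = -30569*4*(-1 + 4)/3 = -30569*4*3/3 = -30569*4 = -122276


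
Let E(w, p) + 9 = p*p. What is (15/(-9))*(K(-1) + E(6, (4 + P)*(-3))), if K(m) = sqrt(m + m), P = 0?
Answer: -225 - 5*I*sqrt(2)/3 ≈ -225.0 - 2.357*I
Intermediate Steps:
E(w, p) = -9 + p**2 (E(w, p) = -9 + p*p = -9 + p**2)
K(m) = sqrt(2)*sqrt(m) (K(m) = sqrt(2*m) = sqrt(2)*sqrt(m))
(15/(-9))*(K(-1) + E(6, (4 + P)*(-3))) = (15/(-9))*(sqrt(2)*sqrt(-1) + (-9 + ((4 + 0)*(-3))**2)) = (15*(-1/9))*(sqrt(2)*I + (-9 + (4*(-3))**2)) = -5*(I*sqrt(2) + (-9 + (-12)**2))/3 = -5*(I*sqrt(2) + (-9 + 144))/3 = -5*(I*sqrt(2) + 135)/3 = -5*(135 + I*sqrt(2))/3 = -225 - 5*I*sqrt(2)/3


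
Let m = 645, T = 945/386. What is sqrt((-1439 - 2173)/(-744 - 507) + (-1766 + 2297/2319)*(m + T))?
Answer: I*sqrt(17691174760177790714058)/124423626 ≈ 1069.0*I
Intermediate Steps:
T = 945/386 (T = 945*(1/386) = 945/386 ≈ 2.4482)
sqrt((-1439 - 2173)/(-744 - 507) + (-1766 + 2297/2319)*(m + T)) = sqrt((-1439 - 2173)/(-744 - 507) + (-1766 + 2297/2319)*(645 + 945/386)) = sqrt(-3612/(-1251) + (-1766 + 2297*(1/2319))*(249915/386)) = sqrt(-3612*(-1/1251) + (-1766 + 2297/2319)*(249915/386)) = sqrt(1204/417 - 4093057/2319*249915/386) = sqrt(1204/417 - 340972113385/298378) = sqrt(-142185012034433/124423626) = I*sqrt(17691174760177790714058)/124423626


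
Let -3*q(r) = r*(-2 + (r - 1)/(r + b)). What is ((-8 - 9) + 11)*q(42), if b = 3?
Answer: -1372/15 ≈ -91.467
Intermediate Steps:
q(r) = -r*(-2 + (-1 + r)/(3 + r))/3 (q(r) = -r*(-2 + (r - 1)/(r + 3))/3 = -r*(-2 + (-1 + r)/(3 + r))/3)
((-8 - 9) + 11)*q(42) = ((-8 - 9) + 11)*((1/3)*42*(7 + 42)/(3 + 42)) = (-17 + 11)*((1/3)*42*49/45) = -2*42*49/45 = -6*686/45 = -1372/15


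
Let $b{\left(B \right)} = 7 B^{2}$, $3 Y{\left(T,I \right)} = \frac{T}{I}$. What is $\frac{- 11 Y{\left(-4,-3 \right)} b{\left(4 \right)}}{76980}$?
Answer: $- \frac{1232}{173205} \approx -0.007113$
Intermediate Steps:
$Y{\left(T,I \right)} = \frac{T}{3 I}$ ($Y{\left(T,I \right)} = \frac{T \frac{1}{I}}{3} = \frac{T}{3 I}$)
$\frac{- 11 Y{\left(-4,-3 \right)} b{\left(4 \right)}}{76980} = \frac{- 11 \cdot \frac{1}{3} \left(-4\right) \frac{1}{-3} \cdot 7 \cdot 4^{2}}{76980} = - 11 \cdot \frac{1}{3} \left(-4\right) \left(- \frac{1}{3}\right) 7 \cdot 16 \cdot \frac{1}{76980} = \left(-11\right) \frac{4}{9} \cdot 112 \cdot \frac{1}{76980} = \left(- \frac{44}{9}\right) 112 \cdot \frac{1}{76980} = \left(- \frac{4928}{9}\right) \frac{1}{76980} = - \frac{1232}{173205}$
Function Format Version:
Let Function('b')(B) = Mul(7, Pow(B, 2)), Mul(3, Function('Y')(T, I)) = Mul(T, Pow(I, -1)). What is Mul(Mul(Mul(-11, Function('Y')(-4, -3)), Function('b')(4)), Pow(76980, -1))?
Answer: Rational(-1232, 173205) ≈ -0.0071130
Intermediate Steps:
Function('Y')(T, I) = Mul(Rational(1, 3), T, Pow(I, -1)) (Function('Y')(T, I) = Mul(Rational(1, 3), Mul(T, Pow(I, -1))) = Mul(Rational(1, 3), T, Pow(I, -1)))
Mul(Mul(Mul(-11, Function('Y')(-4, -3)), Function('b')(4)), Pow(76980, -1)) = Mul(Mul(Mul(-11, Mul(Rational(1, 3), -4, Pow(-3, -1))), Mul(7, Pow(4, 2))), Pow(76980, -1)) = Mul(Mul(Mul(-11, Mul(Rational(1, 3), -4, Rational(-1, 3))), Mul(7, 16)), Rational(1, 76980)) = Mul(Mul(Mul(-11, Rational(4, 9)), 112), Rational(1, 76980)) = Mul(Mul(Rational(-44, 9), 112), Rational(1, 76980)) = Mul(Rational(-4928, 9), Rational(1, 76980)) = Rational(-1232, 173205)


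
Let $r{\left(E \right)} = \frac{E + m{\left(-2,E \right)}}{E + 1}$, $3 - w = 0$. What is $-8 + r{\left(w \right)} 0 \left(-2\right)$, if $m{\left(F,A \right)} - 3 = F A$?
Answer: $-8$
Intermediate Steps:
$w = 3$ ($w = 3 - 0 = 3 + 0 = 3$)
$m{\left(F,A \right)} = 3 + A F$ ($m{\left(F,A \right)} = 3 + F A = 3 + A F$)
$r{\left(E \right)} = \frac{3 - E}{1 + E}$ ($r{\left(E \right)} = \frac{E + \left(3 + E \left(-2\right)\right)}{E + 1} = \frac{E - \left(-3 + 2 E\right)}{1 + E} = \frac{3 - E}{1 + E}$)
$-8 + r{\left(w \right)} 0 \left(-2\right) = -8 + \frac{3 - 3}{1 + 3} \cdot 0 \left(-2\right) = -8 + \frac{3 - 3}{4} \cdot 0 = -8 + \frac{1}{4} \cdot 0 \cdot 0 = -8 + 0 \cdot 0 = -8 + 0 = -8$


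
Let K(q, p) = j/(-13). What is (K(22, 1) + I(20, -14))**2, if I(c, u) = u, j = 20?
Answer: 40804/169 ≈ 241.44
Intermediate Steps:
K(q, p) = -20/13 (K(q, p) = 20/(-13) = 20*(-1/13) = -20/13)
(K(22, 1) + I(20, -14))**2 = (-20/13 - 14)**2 = (-202/13)**2 = 40804/169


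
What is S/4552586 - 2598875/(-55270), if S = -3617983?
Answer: 581581801017/12581071411 ≈ 46.227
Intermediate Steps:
S/4552586 - 2598875/(-55270) = -3617983/4552586 - 2598875/(-55270) = -3617983*1/4552586 - 2598875*(-1/55270) = -3617983/4552586 + 519775/11054 = 581581801017/12581071411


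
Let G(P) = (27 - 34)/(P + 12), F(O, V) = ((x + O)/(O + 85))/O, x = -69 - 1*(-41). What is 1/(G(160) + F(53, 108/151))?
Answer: -629004/23449 ≈ -26.824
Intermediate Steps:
x = -28 (x = -69 + 41 = -28)
F(O, V) = (-28 + O)/(O*(85 + O)) (F(O, V) = ((-28 + O)/(O + 85))/O = ((-28 + O)/(85 + O))/O = (-28 + O)/(O*(85 + O)))
G(P) = -7/(12 + P)
1/(G(160) + F(53, 108/151)) = 1/(-7/(12 + 160) + (-28 + 53)/(53*(85 + 53))) = 1/(-7/172 + (1/53)*25/138) = 1/(-7*1/172 + (1/53)*(1/138)*25) = 1/(-7/172 + 25/7314) = 1/(-23449/629004) = -629004/23449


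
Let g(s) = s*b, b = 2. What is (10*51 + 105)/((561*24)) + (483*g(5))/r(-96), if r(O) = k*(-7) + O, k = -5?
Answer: -21664535/273768 ≈ -79.135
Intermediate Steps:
r(O) = 35 + O (r(O) = -5*(-7) + O = 35 + O)
g(s) = 2*s (g(s) = s*2 = 2*s)
(10*51 + 105)/((561*24)) + (483*g(5))/r(-96) = (10*51 + 105)/((561*24)) + (483*(2*5))/(35 - 96) = (510 + 105)/13464 + (483*10)/(-61) = 615*(1/13464) + 4830*(-1/61) = 205/4488 - 4830/61 = -21664535/273768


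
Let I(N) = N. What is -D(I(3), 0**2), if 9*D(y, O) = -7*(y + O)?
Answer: 7/3 ≈ 2.3333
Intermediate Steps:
D(y, O) = -7*O/9 - 7*y/9 (D(y, O) = (-7*(y + O))/9 = (-7*(O + y))/9 = (-7*O - 7*y)/9 = -7*O/9 - 7*y/9)
-D(I(3), 0**2) = -(-7/9*0**2 - 7/9*3) = -(-7/9*0 - 7/3) = -(0 - 7/3) = -1*(-7/3) = 7/3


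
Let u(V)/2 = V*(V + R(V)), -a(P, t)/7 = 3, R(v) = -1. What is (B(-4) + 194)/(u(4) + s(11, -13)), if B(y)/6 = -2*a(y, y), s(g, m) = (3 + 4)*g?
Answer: 446/101 ≈ 4.4158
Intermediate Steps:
s(g, m) = 7*g
a(P, t) = -21 (a(P, t) = -7*3 = -21)
B(y) = 252 (B(y) = 6*(-2*(-21)) = 6*42 = 252)
u(V) = 2*V*(-1 + V) (u(V) = 2*(V*(V - 1)) = 2*(V*(-1 + V)) = 2*V*(-1 + V))
(B(-4) + 194)/(u(4) + s(11, -13)) = (252 + 194)/(2*4*(-1 + 4) + 7*11) = 446/(2*4*3 + 77) = 446/(24 + 77) = 446/101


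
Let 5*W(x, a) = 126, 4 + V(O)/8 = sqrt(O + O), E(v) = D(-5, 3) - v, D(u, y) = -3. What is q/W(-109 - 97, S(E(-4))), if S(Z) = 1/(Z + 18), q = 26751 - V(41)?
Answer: 133915/126 - 20*sqrt(82)/63 ≈ 1059.9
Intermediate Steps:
E(v) = -3 - v
V(O) = -32 + 8*sqrt(2)*sqrt(O) (V(O) = -32 + 8*sqrt(O + O) = -32 + 8*sqrt(2*O) = -32 + 8*(sqrt(2)*sqrt(O)) = -32 + 8*sqrt(2)*sqrt(O))
q = 26783 - 8*sqrt(82) (q = 26751 - (-32 + 8*sqrt(2)*sqrt(41)) = 26751 - (-32 + 8*sqrt(82)) = 26751 + (32 - 8*sqrt(82)) = 26783 - 8*sqrt(82) ≈ 26711.)
S(Z) = 1/(18 + Z)
W(x, a) = 126/5 (W(x, a) = (1/5)*126 = 126/5)
q/W(-109 - 97, S(E(-4))) = (26783 - 8*sqrt(82))/(126/5) = (26783 - 8*sqrt(82))*(5/126) = 133915/126 - 20*sqrt(82)/63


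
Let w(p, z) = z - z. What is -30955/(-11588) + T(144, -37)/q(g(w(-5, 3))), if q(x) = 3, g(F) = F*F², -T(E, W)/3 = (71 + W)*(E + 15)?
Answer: -62613773/11588 ≈ -5403.3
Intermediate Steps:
T(E, W) = -3*(15 + E)*(71 + W) (T(E, W) = -3*(71 + W)*(E + 15) = -3*(71 + W)*(15 + E) = -3*(15 + E)*(71 + W))
w(p, z) = 0
g(F) = F³
-30955/(-11588) + T(144, -37)/q(g(w(-5, 3))) = -30955/(-11588) + (-3195 - 213*144 - 45*(-37) - 3*144*(-37))/3 = -30955*(-1/11588) + (-3195 - 30672 + 1665 + 15984)*(⅓) = 30955/11588 - 16218*⅓ = 30955/11588 - 5406 = -62613773/11588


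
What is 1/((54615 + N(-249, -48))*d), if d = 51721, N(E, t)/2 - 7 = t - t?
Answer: 1/2825466509 ≈ 3.5392e-10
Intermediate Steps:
N(E, t) = 14 (N(E, t) = 14 + 2*(t - t) = 14 + 2*0 = 14 + 0 = 14)
1/((54615 + N(-249, -48))*d) = 1/((54615 + 14)*51721) = (1/51721)/54629 = (1/54629)*(1/51721) = 1/2825466509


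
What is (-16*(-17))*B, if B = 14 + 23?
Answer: 10064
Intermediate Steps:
B = 37
(-16*(-17))*B = -16*(-17)*37 = 272*37 = 10064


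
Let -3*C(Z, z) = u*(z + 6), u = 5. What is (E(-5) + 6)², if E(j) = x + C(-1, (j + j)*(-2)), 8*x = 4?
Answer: 48841/36 ≈ 1356.7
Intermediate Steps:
C(Z, z) = -10 - 5*z/3 (C(Z, z) = -5*(z + 6)/3 = -5*(6 + z)/3 = -(30 + 5*z)/3 = -10 - 5*z/3)
x = ½ (x = (⅛)*4 = ½ ≈ 0.50000)
E(j) = -19/2 + 20*j/3 (E(j) = ½ + (-10 - 5*(j + j)*(-2)/3) = ½ + (-10 - 5*2*j*(-2)/3) = ½ + (-10 - (-20)*j/3) = ½ + (-10 + 20*j/3) = -19/2 + 20*j/3)
(E(-5) + 6)² = ((-19/2 + (20/3)*(-5)) + 6)² = ((-19/2 - 100/3) + 6)² = (-257/6 + 6)² = (-221/6)² = 48841/36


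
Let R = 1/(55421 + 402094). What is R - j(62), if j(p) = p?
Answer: -28365929/457515 ≈ -62.000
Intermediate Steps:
R = 1/457515 ≈ 2.1857e-6
R - j(62) = 1/457515 - 1*62 = 1/457515 - 62 = -28365929/457515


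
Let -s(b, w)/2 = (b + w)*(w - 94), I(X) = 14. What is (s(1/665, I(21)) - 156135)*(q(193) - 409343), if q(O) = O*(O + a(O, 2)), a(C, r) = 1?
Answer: 7612070783703/133 ≈ 5.7234e+10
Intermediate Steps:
s(b, w) = -2*(-94 + w)*(b + w) (s(b, w) = -2*(b + w)*(w - 94) = -2*(b + w)*(-94 + w) = -2*(-94 + w)*(b + w))
q(O) = O*(1 + O) (q(O) = O*(O + 1) = O*(1 + O))
(s(1/665, I(21)) - 156135)*(q(193) - 409343) = ((-2*14² + 188/665 + 188*14 - 2*14/665) - 156135)*(193*(1 + 193) - 409343) = ((-2*196 + 188*(1/665) + 2632 - 2*1/665*14) - 156135)*(193*194 - 409343) = ((-392 + 188/665 + 2632 - 4/95) - 156135)*(37442 - 409343) = (297952/133 - 156135)*(-371901) = -20468003/133*(-371901) = 7612070783703/133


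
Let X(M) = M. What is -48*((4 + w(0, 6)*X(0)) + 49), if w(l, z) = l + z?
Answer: -2544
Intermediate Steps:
-48*((4 + w(0, 6)*X(0)) + 49) = -48*((4 + (0 + 6)*0) + 49) = -48*((4 + 6*0) + 49) = -48*((4 + 0) + 49) = -48*(4 + 49) = -48*53 = -2544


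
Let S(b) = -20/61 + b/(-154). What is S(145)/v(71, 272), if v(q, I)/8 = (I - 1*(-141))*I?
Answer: -11925/8442275072 ≈ -1.4125e-6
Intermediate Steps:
v(q, I) = 8*I*(141 + I) (v(q, I) = 8*((I - 1*(-141))*I) = 8*((I + 141)*I) = 8*((141 + I)*I) = 8*(I*(141 + I)) = 8*I*(141 + I))
S(b) = -20/61 - b/154 (S(b) = -20*1/61 + b*(-1/154) = -20/61 - b/154)
S(145)/v(71, 272) = (-20/61 - 1/154*145)/((8*272*(141 + 272))) = (-20/61 - 145/154)/((8*272*413)) = -11925/9394/898688 = -11925/9394*1/898688 = -11925/8442275072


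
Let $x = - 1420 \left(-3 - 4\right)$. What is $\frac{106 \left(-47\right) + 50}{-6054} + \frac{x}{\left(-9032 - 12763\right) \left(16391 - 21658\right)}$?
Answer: $\frac{18874183058}{23165482677} \approx 0.81475$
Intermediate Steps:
$x = 9940$ ($x = - 1420 \left(-3 - 4\right) = \left(-1420\right) \left(-7\right) = 9940$)
$\frac{106 \left(-47\right) + 50}{-6054} + \frac{x}{\left(-9032 - 12763\right) \left(16391 - 21658\right)} = \frac{106 \left(-47\right) + 50}{-6054} + \frac{9940}{\left(-9032 - 12763\right) \left(16391 - 21658\right)} = \left(-4982 + 50\right) \left(- \frac{1}{6054}\right) + \frac{9940}{\left(-21795\right) \left(-5267\right)} = \left(-4932\right) \left(- \frac{1}{6054}\right) + \frac{9940}{114794265} = \frac{822}{1009} + 9940 \cdot \frac{1}{114794265} = \frac{822}{1009} + \frac{1988}{22958853} = \frac{18874183058}{23165482677}$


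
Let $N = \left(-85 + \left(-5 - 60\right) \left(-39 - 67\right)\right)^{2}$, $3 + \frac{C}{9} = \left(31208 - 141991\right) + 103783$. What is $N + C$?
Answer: $46244998$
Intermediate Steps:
$C = -63027$ ($C = -27 + 9 \left(\left(31208 - 141991\right) + 103783\right) = -27 + 9 \left(-110783 + 103783\right) = -27 + 9 \left(-7000\right) = -27 - 63000 = -63027$)
$N = 46308025$ ($N = \left(-85 - -6890\right)^{2} = \left(-85 + 6890\right)^{2} = 6805^{2} = 46308025$)
$N + C = 46308025 - 63027 = 46244998$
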